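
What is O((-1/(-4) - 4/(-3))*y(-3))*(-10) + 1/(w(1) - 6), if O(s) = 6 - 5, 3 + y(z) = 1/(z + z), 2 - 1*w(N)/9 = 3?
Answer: -151/15 ≈ -10.067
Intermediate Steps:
w(N) = -9 (w(N) = 18 - 9*3 = 18 - 27 = -9)
y(z) = -3 + 1/(2*z) (y(z) = -3 + 1/(z + z) = -3 + 1/(2*z))
O(s) = 1
O((-1/(-4) - 4/(-3))*y(-3))*(-10) + 1/(w(1) - 6) = 1*(-10) + 1/(-9 - 6) = -10 + 1/(-15) = -10 - 1/15 = -151/15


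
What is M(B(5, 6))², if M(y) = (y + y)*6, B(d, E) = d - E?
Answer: 144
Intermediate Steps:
M(y) = 12*y (M(y) = (2*y)*6 = 12*y)
M(B(5, 6))² = (12*(5 - 1*6))² = (12*(5 - 6))² = (12*(-1))² = (-12)² = 144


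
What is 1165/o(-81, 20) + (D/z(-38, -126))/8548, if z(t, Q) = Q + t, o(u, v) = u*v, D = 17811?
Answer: -83101735/113551632 ≈ -0.73184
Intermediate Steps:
1165/o(-81, 20) + (D/z(-38, -126))/8548 = 1165/((-81*20)) + (17811/(-126 - 38))/8548 = 1165/(-1620) + (17811/(-164))*(1/8548) = 1165*(-1/1620) + (17811*(-1/164))*(1/8548) = -233/324 - 17811/164*1/8548 = -233/324 - 17811/1401872 = -83101735/113551632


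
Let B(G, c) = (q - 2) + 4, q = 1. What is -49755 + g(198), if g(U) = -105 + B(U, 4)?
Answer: -49857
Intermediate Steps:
B(G, c) = 3 (B(G, c) = (1 - 2) + 4 = -1 + 4 = 3)
g(U) = -102 (g(U) = -105 + 3 = -102)
-49755 + g(198) = -49755 - 102 = -49857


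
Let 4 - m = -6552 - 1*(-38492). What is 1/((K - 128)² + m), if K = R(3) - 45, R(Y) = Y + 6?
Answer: -1/5040 ≈ -0.00019841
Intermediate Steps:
R(Y) = 6 + Y
K = -36 (K = (6 + 3) - 45 = 9 - 45 = -36)
m = -31936 (m = 4 - (-6552 - 1*(-38492)) = 4 - (-6552 + 38492) = 4 - 1*31940 = 4 - 31940 = -31936)
1/((K - 128)² + m) = 1/((-36 - 128)² - 31936) = 1/((-164)² - 31936) = 1/(26896 - 31936) = 1/(-5040) = -1/5040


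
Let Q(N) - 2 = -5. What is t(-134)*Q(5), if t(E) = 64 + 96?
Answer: -480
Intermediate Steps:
Q(N) = -3 (Q(N) = 2 - 5 = -3)
t(E) = 160
t(-134)*Q(5) = 160*(-3) = -480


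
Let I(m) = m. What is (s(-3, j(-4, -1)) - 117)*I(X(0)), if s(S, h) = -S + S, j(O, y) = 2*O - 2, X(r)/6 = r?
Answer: 0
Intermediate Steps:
X(r) = 6*r
j(O, y) = -2 + 2*O
s(S, h) = 0
(s(-3, j(-4, -1)) - 117)*I(X(0)) = (0 - 117)*(6*0) = -117*0 = 0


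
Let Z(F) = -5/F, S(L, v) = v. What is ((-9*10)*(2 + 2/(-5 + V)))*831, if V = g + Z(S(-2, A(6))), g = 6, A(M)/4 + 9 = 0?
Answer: -11517660/41 ≈ -2.8092e+5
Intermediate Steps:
A(M) = -36 (A(M) = -36 + 4*0 = -36 + 0 = -36)
V = 221/36 (V = 6 - 5/(-36) = 6 - 5*(-1/36) = 6 + 5/36 = 221/36 ≈ 6.1389)
((-9*10)*(2 + 2/(-5 + V)))*831 = ((-9*10)*(2 + 2/(-5 + 221/36)))*831 = -90*(2 + 2/(41/36))*831 = -90*(2 + (36/41)*2)*831 = -90*(2 + 72/41)*831 = -90*154/41*831 = -13860/41*831 = -11517660/41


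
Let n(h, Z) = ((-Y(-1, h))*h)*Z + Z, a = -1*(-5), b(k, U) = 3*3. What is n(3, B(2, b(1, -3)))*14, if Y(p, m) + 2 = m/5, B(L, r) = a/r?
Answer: 364/9 ≈ 40.444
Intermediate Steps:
b(k, U) = 9
a = 5
B(L, r) = 5/r
Y(p, m) = -2 + m/5
n(h, Z) = Z + Z*h*(2 - h/5) (n(h, Z) = ((-(-2 + h/5))*h)*Z + Z = ((2 - h/5)*h)*Z + Z = (h*(2 - h/5))*Z + Z = Z*h*(2 - h/5) + Z = Z + Z*h*(2 - h/5))
n(3, B(2, b(1, -3)))*14 = -5/9*(-5 + 3*(-10 + 3))/5*14 = -5*(⅑)*(-5 + 3*(-7))/5*14 = -⅕*5/9*(-5 - 21)*14 = -⅕*5/9*(-26)*14 = (26/9)*14 = 364/9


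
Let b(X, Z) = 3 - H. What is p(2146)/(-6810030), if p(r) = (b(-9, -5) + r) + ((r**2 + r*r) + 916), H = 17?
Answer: -921368/681003 ≈ -1.3530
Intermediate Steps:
b(X, Z) = -14 (b(X, Z) = 3 - 1*17 = 3 - 17 = -14)
p(r) = 902 + r + 2*r**2 (p(r) = (-14 + r) + ((r**2 + r*r) + 916) = (-14 + r) + ((r**2 + r**2) + 916) = (-14 + r) + (2*r**2 + 916) = (-14 + r) + (916 + 2*r**2) = 902 + r + 2*r**2)
p(2146)/(-6810030) = (902 + 2146 + 2*2146**2)/(-6810030) = (902 + 2146 + 2*4605316)*(-1/6810030) = (902 + 2146 + 9210632)*(-1/6810030) = 9213680*(-1/6810030) = -921368/681003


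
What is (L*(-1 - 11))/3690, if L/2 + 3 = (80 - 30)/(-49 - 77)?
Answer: 856/38745 ≈ 0.022093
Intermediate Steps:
L = -428/63 (L = -6 + 2*((80 - 30)/(-49 - 77)) = -6 + 2*(50/(-126)) = -6 + 2*(50*(-1/126)) = -6 + 2*(-25/63) = -6 - 50/63 = -428/63 ≈ -6.7936)
(L*(-1 - 11))/3690 = -428*(-1 - 11)/63/3690 = -428/63*(-12)*(1/3690) = (1712/21)*(1/3690) = 856/38745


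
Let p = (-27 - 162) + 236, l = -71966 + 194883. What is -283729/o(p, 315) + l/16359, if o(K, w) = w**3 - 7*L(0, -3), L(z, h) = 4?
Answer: 548176203284/73044914439 ≈ 7.5046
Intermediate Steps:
l = 122917
p = 47 (p = -189 + 236 = 47)
o(K, w) = -28 + w**3 (o(K, w) = w**3 - 7*4 = w**3 - 28 = -28 + w**3)
-283729/o(p, 315) + l/16359 = -283729/(-28 + 315**3) + 122917/16359 = -283729/(-28 + 31255875) + 122917*(1/16359) = -283729/31255847 + 122917/16359 = 548176203284/73044914439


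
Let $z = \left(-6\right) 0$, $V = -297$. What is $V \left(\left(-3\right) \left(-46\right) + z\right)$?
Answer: $-40986$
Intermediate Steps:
$z = 0$
$V \left(\left(-3\right) \left(-46\right) + z\right) = - 297 \left(\left(-3\right) \left(-46\right) + 0\right) = - 297 \left(138 + 0\right) = \left(-297\right) 138 = -40986$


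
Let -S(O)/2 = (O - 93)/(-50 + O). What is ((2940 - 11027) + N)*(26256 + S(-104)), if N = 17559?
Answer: 19147790080/77 ≈ 2.4867e+8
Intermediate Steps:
S(O) = -2*(-93 + O)/(-50 + O) (S(O) = -2*(O - 93)/(-50 + O) = -2*(-93 + O)/(-50 + O))
((2940 - 11027) + N)*(26256 + S(-104)) = ((2940 - 11027) + 17559)*(26256 + 2*(93 - 1*(-104))/(-50 - 104)) = (-8087 + 17559)*(26256 + 2*(93 + 104)/(-154)) = 9472*(26256 + 2*(-1/154)*197) = 9472*(26256 - 197/77) = 9472*(2021515/77) = 19147790080/77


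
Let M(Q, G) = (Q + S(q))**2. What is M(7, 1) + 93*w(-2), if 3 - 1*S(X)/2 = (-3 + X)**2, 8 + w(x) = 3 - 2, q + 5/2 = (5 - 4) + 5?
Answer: -1979/4 ≈ -494.75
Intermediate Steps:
q = 7/2 (q = -5/2 + ((5 - 4) + 5) = -5/2 + (1 + 5) = -5/2 + 6 = 7/2 ≈ 3.5000)
w(x) = -7 (w(x) = -8 + (3 - 2) = -8 + 1 = -7)
S(X) = 6 - 2*(-3 + X)**2
M(Q, G) = (11/2 + Q)**2 (M(Q, G) = (Q + (6 - 2*(-3 + 7/2)**2))**2 = (Q + (6 - 2*(1/2)**2))**2 = (Q + (6 - 2*1/4))**2 = (Q + (6 - 1/2))**2 = (Q + 11/2)**2 = (11/2 + Q)**2)
M(7, 1) + 93*w(-2) = (11 + 2*7)**2/4 + 93*(-7) = (11 + 14)**2/4 - 651 = (1/4)*25**2 - 651 = (1/4)*625 - 651 = 625/4 - 651 = -1979/4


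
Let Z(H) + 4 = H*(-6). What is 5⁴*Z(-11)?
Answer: 38750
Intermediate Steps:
Z(H) = -4 - 6*H (Z(H) = -4 + H*(-6) = -4 - 6*H)
5⁴*Z(-11) = 5⁴*(-4 - 6*(-11)) = 625*(-4 + 66) = 625*62 = 38750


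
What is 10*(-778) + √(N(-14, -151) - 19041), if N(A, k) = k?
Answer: -7780 + 2*I*√4798 ≈ -7780.0 + 138.54*I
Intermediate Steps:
10*(-778) + √(N(-14, -151) - 19041) = 10*(-778) + √(-151 - 19041) = -7780 + √(-19192) = -7780 + 2*I*√4798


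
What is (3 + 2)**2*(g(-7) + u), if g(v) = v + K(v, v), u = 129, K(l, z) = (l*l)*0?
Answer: 3050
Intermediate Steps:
K(l, z) = 0 (K(l, z) = l**2*0 = 0)
g(v) = v (g(v) = v + 0 = v)
(3 + 2)**2*(g(-7) + u) = (3 + 2)**2*(-7 + 129) = 5**2*122 = 25*122 = 3050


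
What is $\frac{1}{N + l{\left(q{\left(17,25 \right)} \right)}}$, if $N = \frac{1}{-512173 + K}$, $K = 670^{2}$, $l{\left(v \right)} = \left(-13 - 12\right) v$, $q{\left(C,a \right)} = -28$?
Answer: $\frac{63273}{44291099} \approx 0.0014286$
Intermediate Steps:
$l{\left(v \right)} = - 25 v$
$K = 448900$
$N = - \frac{1}{63273}$ ($N = \frac{1}{-512173 + 448900} = \frac{1}{-63273} = - \frac{1}{63273} \approx -1.5805 \cdot 10^{-5}$)
$\frac{1}{N + l{\left(q{\left(17,25 \right)} \right)}} = \frac{1}{- \frac{1}{63273} - -700} = \frac{1}{- \frac{1}{63273} + 700} = \frac{1}{\frac{44291099}{63273}} = \frac{63273}{44291099}$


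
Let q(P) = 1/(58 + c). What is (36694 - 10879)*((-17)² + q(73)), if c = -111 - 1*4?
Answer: 141741560/19 ≈ 7.4601e+6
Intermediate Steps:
c = -115 (c = -111 - 4 = -115)
q(P) = -1/57 (q(P) = 1/(58 - 115) = 1/(-57) = -1/57)
(36694 - 10879)*((-17)² + q(73)) = (36694 - 10879)*((-17)² - 1/57) = 25815*(289 - 1/57) = 25815*(16472/57) = 141741560/19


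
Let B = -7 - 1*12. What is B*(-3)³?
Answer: 513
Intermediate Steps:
B = -19 (B = -7 - 12 = -19)
B*(-3)³ = -19*(-3)³ = -19*(-27) = 513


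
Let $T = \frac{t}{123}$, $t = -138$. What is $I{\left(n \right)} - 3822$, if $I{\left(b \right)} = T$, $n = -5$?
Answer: $- \frac{156748}{41} \approx -3823.1$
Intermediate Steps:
$T = - \frac{46}{41}$ ($T = - \frac{138}{123} = \left(-138\right) \frac{1}{123} = - \frac{46}{41} \approx -1.122$)
$I{\left(b \right)} = - \frac{46}{41}$
$I{\left(n \right)} - 3822 = - \frac{46}{41} - 3822 = - \frac{156748}{41}$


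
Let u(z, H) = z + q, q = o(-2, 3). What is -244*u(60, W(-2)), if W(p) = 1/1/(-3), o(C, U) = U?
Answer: -15372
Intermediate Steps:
q = 3
W(p) = -3 (W(p) = 1/(-⅓) = 1*(-3) = -3)
u(z, H) = 3 + z (u(z, H) = z + 3 = 3 + z)
-244*u(60, W(-2)) = -244*(3 + 60) = -244*63 = -15372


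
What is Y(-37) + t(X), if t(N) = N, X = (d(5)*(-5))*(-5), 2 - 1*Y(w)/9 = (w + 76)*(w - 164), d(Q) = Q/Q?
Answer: 70594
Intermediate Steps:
d(Q) = 1
Y(w) = 18 - 9*(-164 + w)*(76 + w) (Y(w) = 18 - 9*(w + 76)*(w - 164) = 18 - 9*(76 + w)*(-164 + w) = 18 - 9*(-164 + w)*(76 + w))
X = 25 (X = (1*(-5))*(-5) = -5*(-5) = 25)
Y(-37) + t(X) = (112194 - 9*(-37)² + 792*(-37)) + 25 = (112194 - 9*1369 - 29304) + 25 = (112194 - 12321 - 29304) + 25 = 70569 + 25 = 70594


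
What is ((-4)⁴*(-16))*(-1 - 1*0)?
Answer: 4096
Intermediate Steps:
((-4)⁴*(-16))*(-1 - 1*0) = (256*(-16))*(-1 + 0) = -4096*(-1) = 4096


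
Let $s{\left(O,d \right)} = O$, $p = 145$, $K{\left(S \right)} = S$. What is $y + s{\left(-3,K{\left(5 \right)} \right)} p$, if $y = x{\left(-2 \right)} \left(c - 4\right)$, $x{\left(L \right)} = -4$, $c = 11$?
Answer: $-463$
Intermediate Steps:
$y = -28$ ($y = - 4 \left(11 - 4\right) = \left(-4\right) 7 = -28$)
$y + s{\left(-3,K{\left(5 \right)} \right)} p = -28 - 435 = -463$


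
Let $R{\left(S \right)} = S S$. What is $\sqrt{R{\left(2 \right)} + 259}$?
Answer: $\sqrt{263} \approx 16.217$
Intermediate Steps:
$R{\left(S \right)} = S^{2}$
$\sqrt{R{\left(2 \right)} + 259} = \sqrt{2^{2} + 259} = \sqrt{4 + 259} = \sqrt{263}$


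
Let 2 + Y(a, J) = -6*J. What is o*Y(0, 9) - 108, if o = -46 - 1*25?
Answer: 3868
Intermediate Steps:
Y(a, J) = -2 - 6*J
o = -71 (o = -46 - 25 = -71)
o*Y(0, 9) - 108 = -71*(-2 - 6*9) - 108 = -71*(-2 - 54) - 108 = -71*(-56) - 108 = 3976 - 108 = 3868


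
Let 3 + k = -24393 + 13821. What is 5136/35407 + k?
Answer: -374423889/35407 ≈ -10575.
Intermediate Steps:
k = -10575 (k = -3 + (-24393 + 13821) = -3 - 10572 = -10575)
5136/35407 + k = 5136/35407 - 10575 = -374423889/35407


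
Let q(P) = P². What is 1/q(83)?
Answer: 1/6889 ≈ 0.00014516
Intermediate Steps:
1/q(83) = 1/(83²) = 1/6889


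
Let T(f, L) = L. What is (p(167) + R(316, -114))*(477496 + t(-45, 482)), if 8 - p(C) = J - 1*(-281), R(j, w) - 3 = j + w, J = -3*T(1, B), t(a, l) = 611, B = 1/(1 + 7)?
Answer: -258655887/8 ≈ -3.2332e+7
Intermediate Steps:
B = ⅛ (B = 1/8 = ⅛ ≈ 0.12500)
J = -3/8 (J = -3*⅛ = -3/8 ≈ -0.37500)
R(j, w) = 3 + j + w (R(j, w) = 3 + (j + w) = 3 + j + w)
p(C) = -2181/8 (p(C) = 8 - (-3/8 - 1*(-281)) = 8 - (-3/8 + 281) = 8 - 1*2245/8 = 8 - 2245/8 = -2181/8)
(p(167) + R(316, -114))*(477496 + t(-45, 482)) = (-2181/8 + (3 + 316 - 114))*(477496 + 611) = (-2181/8 + 205)*478107 = -541/8*478107 = -258655887/8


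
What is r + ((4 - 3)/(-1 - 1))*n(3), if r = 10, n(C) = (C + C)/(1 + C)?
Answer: 37/4 ≈ 9.2500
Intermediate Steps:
n(C) = 2*C/(1 + C) (n(C) = (2*C)/(1 + C) = 2*C/(1 + C))
r + ((4 - 3)/(-1 - 1))*n(3) = 10 + ((4 - 3)/(-1 - 1))*(2*3/(1 + 3)) = 10 + (1/(-2))*(2*3/4) = 10 + (1*(-½))*(2*3*(¼)) = 10 - ½*3/2 = 10 - ¾ = 37/4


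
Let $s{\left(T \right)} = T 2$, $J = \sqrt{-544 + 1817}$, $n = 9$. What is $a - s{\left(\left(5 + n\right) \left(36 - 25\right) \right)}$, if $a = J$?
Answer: $-308 + \sqrt{1273} \approx -272.32$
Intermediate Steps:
$J = \sqrt{1273} \approx 35.679$
$a = \sqrt{1273} \approx 35.679$
$s{\left(T \right)} = 2 T$
$a - s{\left(\left(5 + n\right) \left(36 - 25\right) \right)} = \sqrt{1273} - 2 \left(5 + 9\right) \left(36 - 25\right) = \sqrt{1273} - 2 \cdot 14 \cdot 11 = \sqrt{1273} - 2 \cdot 154 = \sqrt{1273} - 308 = -308 + \sqrt{1273}$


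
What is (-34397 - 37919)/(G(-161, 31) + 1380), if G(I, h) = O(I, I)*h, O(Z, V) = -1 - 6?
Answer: -72316/1163 ≈ -62.181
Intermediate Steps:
O(Z, V) = -7
G(I, h) = -7*h
(-34397 - 37919)/(G(-161, 31) + 1380) = (-34397 - 37919)/(-7*31 + 1380) = -72316/(-217 + 1380) = -72316/1163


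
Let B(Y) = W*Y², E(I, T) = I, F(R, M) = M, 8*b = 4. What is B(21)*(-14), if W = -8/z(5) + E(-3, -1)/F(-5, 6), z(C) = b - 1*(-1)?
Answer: 36015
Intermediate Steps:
b = ½ (b = (⅛)*4 = ½ ≈ 0.50000)
z(C) = 3/2 (z(C) = ½ - 1*(-1) = ½ + 1 = 3/2)
W = -35/6 (W = -8/3/2 - 3/6 = -8*⅔ - 3*⅙ = -16/3 - ½ = -35/6 ≈ -5.8333)
B(Y) = -35*Y²/6
B(21)*(-14) = -35/6*21²*(-14) = -35/6*441*(-14) = -5145/2*(-14) = 36015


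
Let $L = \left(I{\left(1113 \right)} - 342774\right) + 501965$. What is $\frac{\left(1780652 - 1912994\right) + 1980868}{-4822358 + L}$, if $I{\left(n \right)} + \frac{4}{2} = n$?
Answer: $- \frac{924263}{2331028} \approx -0.3965$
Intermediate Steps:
$I{\left(n \right)} = -2 + n$
$L = 160302$ ($L = \left(\left(-2 + 1113\right) - 342774\right) + 501965 = \left(1111 - 342774\right) + 501965 = -341663 + 501965 = 160302$)
$\frac{\left(1780652 - 1912994\right) + 1980868}{-4822358 + L} = \frac{\left(1780652 - 1912994\right) + 1980868}{-4822358 + 160302} = \frac{\left(1780652 - 1912994\right) + 1980868}{-4662056} = \left(-132342 + 1980868\right) \left(- \frac{1}{4662056}\right) = 1848526 \left(- \frac{1}{4662056}\right) = - \frac{924263}{2331028}$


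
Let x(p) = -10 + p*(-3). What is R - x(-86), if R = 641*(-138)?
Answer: -88706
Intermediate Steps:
x(p) = -10 - 3*p
R = -88458
R - x(-86) = -88458 - (-10 - 3*(-86)) = -88458 - (-10 + 258) = -88458 - 1*248 = -88458 - 248 = -88706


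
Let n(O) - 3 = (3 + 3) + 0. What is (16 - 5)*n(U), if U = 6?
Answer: 99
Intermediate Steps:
n(O) = 9 (n(O) = 3 + ((3 + 3) + 0) = 3 + (6 + 0) = 3 + 6 = 9)
(16 - 5)*n(U) = (16 - 5)*9 = 11*9 = 99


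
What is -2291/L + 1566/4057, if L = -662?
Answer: 10331279/2685734 ≈ 3.8467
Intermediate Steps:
-2291/L + 1566/4057 = -2291/(-662) + 1566/4057 = -2291*(-1/662) + 1566*(1/4057) = 2291/662 + 1566/4057 = 10331279/2685734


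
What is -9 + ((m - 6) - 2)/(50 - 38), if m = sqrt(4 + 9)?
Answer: -29/3 + sqrt(13)/12 ≈ -9.3662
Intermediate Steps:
m = sqrt(13) ≈ 3.6056
-9 + ((m - 6) - 2)/(50 - 38) = -9 + ((sqrt(13) - 6) - 2)/(50 - 38) = -9 + ((-6 + sqrt(13)) - 2)/12 = -9 + (-8 + sqrt(13))*(1/12) = -9 + (-2/3 + sqrt(13)/12) = -29/3 + sqrt(13)/12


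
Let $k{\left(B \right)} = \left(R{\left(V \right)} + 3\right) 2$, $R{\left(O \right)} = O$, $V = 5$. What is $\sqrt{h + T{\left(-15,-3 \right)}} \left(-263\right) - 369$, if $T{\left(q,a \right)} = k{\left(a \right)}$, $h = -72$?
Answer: $-369 - 526 i \sqrt{14} \approx -369.0 - 1968.1 i$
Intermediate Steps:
$k{\left(B \right)} = 16$ ($k{\left(B \right)} = \left(5 + 3\right) 2 = 8 \cdot 2 = 16$)
$T{\left(q,a \right)} = 16$
$\sqrt{h + T{\left(-15,-3 \right)}} \left(-263\right) - 369 = \sqrt{-72 + 16} \left(-263\right) - 369 = \sqrt{-56} \left(-263\right) - 369 = 2 i \sqrt{14} \left(-263\right) - 369 = - 526 i \sqrt{14} - 369 = -369 - 526 i \sqrt{14}$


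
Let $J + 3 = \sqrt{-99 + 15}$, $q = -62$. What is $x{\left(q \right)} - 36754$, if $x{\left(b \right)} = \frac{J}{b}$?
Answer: $- \frac{2278745}{62} - \frac{i \sqrt{21}}{31} \approx -36754.0 - 0.14783 i$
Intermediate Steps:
$J = -3 + 2 i \sqrt{21}$ ($J = -3 + \sqrt{-99 + 15} = -3 + \sqrt{-84} = -3 + 2 i \sqrt{21} \approx -3.0 + 9.1651 i$)
$x{\left(b \right)} = \frac{-3 + 2 i \sqrt{21}}{b}$
$x{\left(q \right)} - 36754 = \frac{-3 + 2 i \sqrt{21}}{-62} - 36754 = - \frac{-3 + 2 i \sqrt{21}}{62} - 36754 = \left(\frac{3}{62} - \frac{i \sqrt{21}}{31}\right) - 36754 = - \frac{2278745}{62} - \frac{i \sqrt{21}}{31}$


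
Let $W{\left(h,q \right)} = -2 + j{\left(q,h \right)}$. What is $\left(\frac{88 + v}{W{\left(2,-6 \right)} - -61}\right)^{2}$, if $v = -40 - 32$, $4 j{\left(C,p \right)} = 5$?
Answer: $\frac{4096}{58081} \approx 0.070522$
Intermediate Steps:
$j{\left(C,p \right)} = \frac{5}{4}$ ($j{\left(C,p \right)} = \frac{1}{4} \cdot 5 = \frac{5}{4}$)
$W{\left(h,q \right)} = - \frac{3}{4}$ ($W{\left(h,q \right)} = -2 + \frac{5}{4} = - \frac{3}{4}$)
$v = -72$ ($v = -40 - 32 = -72$)
$\left(\frac{88 + v}{W{\left(2,-6 \right)} - -61}\right)^{2} = \left(\frac{88 - 72}{- \frac{3}{4} - -61}\right)^{2} = \left(\frac{16}{- \frac{3}{4} + \left(-18 + 79\right)}\right)^{2} = \left(\frac{16}{- \frac{3}{4} + 61}\right)^{2} = \left(\frac{16}{\frac{241}{4}}\right)^{2} = \left(16 \cdot \frac{4}{241}\right)^{2} = \left(\frac{64}{241}\right)^{2} = \frac{4096}{58081}$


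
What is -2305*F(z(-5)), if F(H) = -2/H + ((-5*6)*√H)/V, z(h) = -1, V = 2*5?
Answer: -4610 + 6915*I ≈ -4610.0 + 6915.0*I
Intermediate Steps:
V = 10
F(H) = -3*√H - 2/H (F(H) = -2/H + ((-5*6)*√H)/10 = -2/H - 30*√H*(⅒) = -2/H - 3*√H = -3*√H - 2/H)
-2305*F(z(-5)) = -2305*(-2 - (-3)*I)/(-1) = -(-2305)*(-2 - (-3)*I) = -(-2305)*(-2 + 3*I) = -2305*(2 - 3*I) = -4610 + 6915*I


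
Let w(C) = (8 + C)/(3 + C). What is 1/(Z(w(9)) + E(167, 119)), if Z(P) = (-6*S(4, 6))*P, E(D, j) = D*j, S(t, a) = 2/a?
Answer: 6/119221 ≈ 5.0327e-5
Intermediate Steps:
w(C) = (8 + C)/(3 + C)
Z(P) = -2*P (Z(P) = (-12/6)*P = (-6*1/3)*P = -2*P)
1/(Z(w(9)) + E(167, 119)) = 1/(-2*(8 + 9)/(3 + 9) + 167*119) = 1/(-2*17/12 + 19873) = 1/(-17/6 + 19873) = 1/(119221/6) = 6/119221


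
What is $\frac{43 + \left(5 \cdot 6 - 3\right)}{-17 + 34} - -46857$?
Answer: $\frac{796639}{17} \approx 46861.0$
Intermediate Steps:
$\frac{43 + \left(5 \cdot 6 - 3\right)}{-17 + 34} - -46857 = \frac{43 + \left(30 - 3\right)}{17} + 46857 = \frac{43 + 27}{17} + 46857 = \frac{1}{17} \cdot 70 + 46857 = \frac{70}{17} + 46857 = \frac{796639}{17}$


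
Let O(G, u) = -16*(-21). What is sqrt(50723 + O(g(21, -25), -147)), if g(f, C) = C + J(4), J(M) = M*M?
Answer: sqrt(51059) ≈ 225.96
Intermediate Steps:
J(M) = M**2
g(f, C) = 16 + C (g(f, C) = C + 4**2 = C + 16 = 16 + C)
O(G, u) = 336
sqrt(50723 + O(g(21, -25), -147)) = sqrt(50723 + 336) = sqrt(51059)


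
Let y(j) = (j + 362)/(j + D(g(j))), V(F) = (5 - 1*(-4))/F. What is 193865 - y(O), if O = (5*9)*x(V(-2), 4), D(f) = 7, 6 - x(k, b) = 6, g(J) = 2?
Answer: 1356693/7 ≈ 1.9381e+5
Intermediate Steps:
V(F) = 9/F (V(F) = (5 + 4)/F = 9/F)
x(k, b) = 0 (x(k, b) = 6 - 1*6 = 6 - 6 = 0)
O = 0 (O = (5*9)*0 = 45*0 = 0)
y(j) = (362 + j)/(7 + j) (y(j) = (j + 362)/(j + 7) = (362 + j)/(7 + j))
193865 - y(O) = 193865 - (362 + 0)/(7 + 0) = 193865 - 362/7 = 1356693/7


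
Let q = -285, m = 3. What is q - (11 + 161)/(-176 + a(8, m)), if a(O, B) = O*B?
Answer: -10787/38 ≈ -283.87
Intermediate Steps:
a(O, B) = B*O
q - (11 + 161)/(-176 + a(8, m)) = -285 - (11 + 161)/(-176 + 3*8) = -285 - 172/(-176 + 24) = -285 - 172/(-152) = -285 - 172*(-1)/152 = -285 - 1*(-43/38) = -285 + 43/38 = -10787/38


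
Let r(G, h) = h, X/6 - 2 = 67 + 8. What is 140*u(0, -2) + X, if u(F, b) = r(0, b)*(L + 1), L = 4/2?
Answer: -378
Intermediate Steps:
X = 462 (X = 12 + 6*(67 + 8) = 12 + 6*75 = 12 + 450 = 462)
L = 2 (L = 4*(1/2) = 2)
u(F, b) = 3*b (u(F, b) = b*(2 + 1) = b*3 = 3*b)
140*u(0, -2) + X = 140*(3*(-2)) + 462 = 140*(-6) + 462 = -840 + 462 = -378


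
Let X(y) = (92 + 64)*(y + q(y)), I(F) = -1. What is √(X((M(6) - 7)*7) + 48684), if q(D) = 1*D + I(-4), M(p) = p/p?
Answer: 12*√246 ≈ 188.21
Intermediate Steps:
M(p) = 1
q(D) = -1 + D (q(D) = 1*D - 1 = D - 1 = -1 + D)
X(y) = -156 + 312*y (X(y) = (92 + 64)*(y + (-1 + y)) = 156*(-1 + 2*y) = -156 + 312*y)
√(X((M(6) - 7)*7) + 48684) = √((-156 + 312*((1 - 7)*7)) + 48684) = √((-156 + 312*(-6*7)) + 48684) = √((-156 + 312*(-42)) + 48684) = √((-156 - 13104) + 48684) = √(-13260 + 48684) = √35424 = 12*√246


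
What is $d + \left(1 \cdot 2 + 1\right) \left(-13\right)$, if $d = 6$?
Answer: $-33$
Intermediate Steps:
$d + \left(1 \cdot 2 + 1\right) \left(-13\right) = 6 + \left(1 \cdot 2 + 1\right) \left(-13\right) = 6 + \left(2 + 1\right) \left(-13\right) = 6 + 3 \left(-13\right) = 6 - 39 = -33$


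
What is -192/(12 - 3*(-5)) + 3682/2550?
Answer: -21677/3825 ≈ -5.6672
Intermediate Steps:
-192/(12 - 3*(-5)) + 3682/2550 = -192/(12 + 15) + 3682*(1/2550) = -192/27 + 1841/1275 = -192*1/27 + 1841/1275 = -64/9 + 1841/1275 = -21677/3825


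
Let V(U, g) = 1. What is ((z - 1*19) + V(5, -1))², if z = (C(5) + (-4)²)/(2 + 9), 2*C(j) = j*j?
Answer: 114921/484 ≈ 237.44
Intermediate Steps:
C(j) = j²/2 (C(j) = (j*j)/2 = j²/2)
z = 57/22 (z = ((½)*5² + (-4)²)/(2 + 9) = ((½)*25 + 16)/11 = (25/2 + 16)*(1/11) = (57/2)*(1/11) = 57/22 ≈ 2.5909)
((z - 1*19) + V(5, -1))² = ((57/22 - 1*19) + 1)² = ((57/22 - 19) + 1)² = (-361/22 + 1)² = (-339/22)² = 114921/484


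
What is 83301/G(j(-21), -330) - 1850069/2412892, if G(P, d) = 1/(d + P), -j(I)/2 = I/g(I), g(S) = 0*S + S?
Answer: -66730778925413/2412892 ≈ -2.7656e+7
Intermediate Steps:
g(S) = S (g(S) = 0 + S = S)
j(I) = -2 (j(I) = -2*I/I = -2*1 = -2)
G(P, d) = 1/(P + d)
83301/G(j(-21), -330) - 1850069/2412892 = 83301/(1/(-2 - 330)) - 1850069/2412892 = 83301/(1/(-332)) - 1850069*1/2412892 = 83301/(-1/332) - 1850069/2412892 = 83301*(-332) - 1850069/2412892 = -27655932 - 1850069/2412892 = -66730778925413/2412892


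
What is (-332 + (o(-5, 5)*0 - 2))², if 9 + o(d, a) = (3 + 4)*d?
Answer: 111556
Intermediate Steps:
o(d, a) = -9 + 7*d (o(d, a) = -9 + (3 + 4)*d = -9 + 7*d)
(-332 + (o(-5, 5)*0 - 2))² = (-332 + ((-9 + 7*(-5))*0 - 2))² = (-332 + ((-9 - 35)*0 - 2))² = (-332 + (-44*0 - 2))² = (-332 + (0 - 2))² = (-332 - 2)² = (-334)² = 111556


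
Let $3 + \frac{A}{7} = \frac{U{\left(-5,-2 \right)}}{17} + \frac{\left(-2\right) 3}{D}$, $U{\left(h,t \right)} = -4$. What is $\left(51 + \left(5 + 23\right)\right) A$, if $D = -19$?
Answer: $- \frac{521479}{323} \approx -1614.5$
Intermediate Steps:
$A = - \frac{6601}{323}$ ($A = -21 + 7 \left(- \frac{4}{17} + \frac{\left(-2\right) 3}{-19}\right) = -21 + 7 \left(\left(-4\right) \frac{1}{17} - - \frac{6}{19}\right) = -21 + 7 \left(- \frac{4}{17} + \frac{6}{19}\right) = -21 + 7 \cdot \frac{26}{323} = -21 + \frac{182}{323} = - \frac{6601}{323} \approx -20.437$)
$\left(51 + \left(5 + 23\right)\right) A = \left(51 + \left(5 + 23\right)\right) \left(- \frac{6601}{323}\right) = \left(51 + 28\right) \left(- \frac{6601}{323}\right) = 79 \left(- \frac{6601}{323}\right) = - \frac{521479}{323}$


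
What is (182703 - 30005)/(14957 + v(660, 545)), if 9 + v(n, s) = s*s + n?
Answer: 152698/312633 ≈ 0.48843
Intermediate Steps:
v(n, s) = -9 + n + s² (v(n, s) = -9 + (s*s + n) = -9 + (s² + n) = -9 + (n + s²) = -9 + n + s²)
(182703 - 30005)/(14957 + v(660, 545)) = (182703 - 30005)/(14957 + (-9 + 660 + 545²)) = 152698/(14957 + (-9 + 660 + 297025)) = 152698/(14957 + 297676) = 152698/312633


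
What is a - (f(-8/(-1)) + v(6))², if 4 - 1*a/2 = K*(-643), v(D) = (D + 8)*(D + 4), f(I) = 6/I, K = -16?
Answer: -646057/16 ≈ -40379.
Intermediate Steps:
v(D) = (4 + D)*(8 + D) (v(D) = (8 + D)*(4 + D) = (4 + D)*(8 + D))
a = -20568 (a = 8 - (-32)*(-643) = 8 - 2*10288 = 8 - 20576 = -20568)
a - (f(-8/(-1)) + v(6))² = -20568 - (6/((-8/(-1))) + (32 + 6² + 12*6))² = -20568 - (6/((-8*(-1))) + (32 + 36 + 72))² = -20568 - (6/8 + 140)² = -20568 - (6*(⅛) + 140)² = -20568 - (¾ + 140)² = -20568 - (563/4)² = -20568 - 1*316969/16 = -20568 - 316969/16 = -646057/16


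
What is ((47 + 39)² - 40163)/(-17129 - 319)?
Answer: 32767/17448 ≈ 1.8780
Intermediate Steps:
((47 + 39)² - 40163)/(-17129 - 319) = (86² - 40163)/(-17448) = (7396 - 40163)*(-1/17448) = -32767*(-1/17448) = 32767/17448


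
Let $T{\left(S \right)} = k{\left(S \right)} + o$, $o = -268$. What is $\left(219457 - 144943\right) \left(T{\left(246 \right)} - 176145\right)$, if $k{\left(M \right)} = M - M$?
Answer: $-13145238282$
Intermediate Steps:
$k{\left(M \right)} = 0$
$T{\left(S \right)} = -268$ ($T{\left(S \right)} = 0 - 268 = -268$)
$\left(219457 - 144943\right) \left(T{\left(246 \right)} - 176145\right) = \left(219457 - 144943\right) \left(-268 - 176145\right) = 74514 \left(-176413\right) = -13145238282$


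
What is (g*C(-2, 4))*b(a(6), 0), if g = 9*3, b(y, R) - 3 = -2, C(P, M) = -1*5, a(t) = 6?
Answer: -135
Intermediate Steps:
C(P, M) = -5
b(y, R) = 1 (b(y, R) = 3 - 2 = 1)
g = 27
(g*C(-2, 4))*b(a(6), 0) = (27*(-5))*1 = -135*1 = -135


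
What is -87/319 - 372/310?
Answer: -81/55 ≈ -1.4727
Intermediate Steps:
-87/319 - 372/310 = -87*1/319 - 372*1/310 = -3/11 - 6/5 = -81/55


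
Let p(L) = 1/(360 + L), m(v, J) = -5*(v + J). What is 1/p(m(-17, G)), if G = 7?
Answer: 410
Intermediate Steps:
m(v, J) = -5*J - 5*v (m(v, J) = -5*(J + v) = -5*J - 5*v)
1/p(m(-17, G)) = 1/(1/(360 + (-5*7 - 5*(-17)))) = 1/(1/(360 + (-35 + 85))) = 1/(1/(360 + 50)) = 1/(1/410) = 410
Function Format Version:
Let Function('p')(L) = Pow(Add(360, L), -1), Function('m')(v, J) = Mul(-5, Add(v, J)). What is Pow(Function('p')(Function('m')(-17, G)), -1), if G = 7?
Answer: 410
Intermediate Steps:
Function('m')(v, J) = Add(Mul(-5, J), Mul(-5, v)) (Function('m')(v, J) = Mul(-5, Add(J, v)) = Add(Mul(-5, J), Mul(-5, v)))
Pow(Function('p')(Function('m')(-17, G)), -1) = Pow(Pow(Add(360, Add(Mul(-5, 7), Mul(-5, -17))), -1), -1) = Pow(Pow(Add(360, Add(-35, 85)), -1), -1) = Pow(Pow(Add(360, 50), -1), -1) = Pow(Pow(410, -1), -1) = Pow(Rational(1, 410), -1) = 410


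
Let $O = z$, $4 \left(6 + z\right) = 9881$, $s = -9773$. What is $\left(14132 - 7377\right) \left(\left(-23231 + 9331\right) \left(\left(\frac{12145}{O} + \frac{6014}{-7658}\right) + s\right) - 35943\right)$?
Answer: $\frac{4944256674244305265}{5391779} \approx 9.17 \cdot 10^{11}$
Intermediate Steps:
$z = \frac{9857}{4}$ ($z = -6 + \frac{1}{4} \cdot 9881 = -6 + \frac{9881}{4} = \frac{9857}{4} \approx 2464.3$)
$O = \frac{9857}{4} \approx 2464.3$
$\left(14132 - 7377\right) \left(\left(-23231 + 9331\right) \left(\left(\frac{12145}{O} + \frac{6014}{-7658}\right) + s\right) - 35943\right) = \left(14132 - 7377\right) \left(\left(-23231 + 9331\right) \left(\left(\frac{12145}{\frac{9857}{4}} + \frac{6014}{-7658}\right) - 9773\right) - 35943\right) = 6755 \left(- 13900 \left(\left(12145 \cdot \frac{4}{9857} + 6014 \left(- \frac{1}{7658}\right)\right) - 9773\right) - 35943\right) = 6755 \left(- 13900 \left(\left(\frac{48580}{9857} - \frac{3007}{3829}\right) - 9773\right) - 35943\right) = 6755 \left(- 13900 \left(\frac{156372821}{37742453} - 9773\right) - 35943\right) = 6755 \left(\left(-13900\right) \left(- \frac{368700620348}{37742453}\right) - 35943\right) = 6755 \left(\frac{5124938622837200}{37742453} - 35943\right) = 6755 \cdot \frac{5123582045849021}{37742453} = \frac{4944256674244305265}{5391779}$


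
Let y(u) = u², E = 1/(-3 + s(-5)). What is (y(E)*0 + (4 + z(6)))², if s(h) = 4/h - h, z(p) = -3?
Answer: 1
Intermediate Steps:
s(h) = -h + 4/h
E = ⅚ (E = 1/(-3 + (-1*(-5) + 4/(-5))) = 1/(-3 + (5 + 4*(-⅕))) = 1/(-3 + (5 - ⅘)) = 1/(-3 + 21/5) = 1/(6/5) = ⅚ ≈ 0.83333)
(y(E)*0 + (4 + z(6)))² = ((⅚)²*0 + (4 - 3))² = ((25/36)*0 + 1)² = (0 + 1)² = 1² = 1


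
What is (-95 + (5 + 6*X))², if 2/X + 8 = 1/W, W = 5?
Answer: 1416100/169 ≈ 8379.3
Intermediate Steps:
X = -10/39 (X = 2/(-8 + 1/5) = 2/(-8 + ⅕) = 2/(-39/5) = 2*(-5/39) = -10/39 ≈ -0.25641)
(-95 + (5 + 6*X))² = (-95 + (5 + 6*(-10/39)))² = (-95 + (5 - 20/13))² = (-95 + 45/13)² = (-1190/13)² = 1416100/169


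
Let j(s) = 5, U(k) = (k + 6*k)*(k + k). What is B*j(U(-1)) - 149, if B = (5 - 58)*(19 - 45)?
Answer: 6741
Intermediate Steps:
U(k) = 14*k**2 (U(k) = (7*k)*(2*k) = 14*k**2)
B = 1378 (B = -53*(-26) = 1378)
B*j(U(-1)) - 149 = 1378*5 - 149 = 6890 - 149 = 6741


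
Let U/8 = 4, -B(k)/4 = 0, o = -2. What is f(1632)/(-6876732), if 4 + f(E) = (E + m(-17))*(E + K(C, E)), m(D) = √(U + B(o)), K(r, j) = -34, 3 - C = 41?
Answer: -651983/1719183 - 1598*√2/1719183 ≈ -0.38055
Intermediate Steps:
C = -38 (C = 3 - 1*41 = 3 - 41 = -38)
B(k) = 0 (B(k) = -4*0 = 0)
U = 32 (U = 8*4 = 32)
m(D) = 4*√2 (m(D) = √(32 + 0) = √32 = 4*√2)
f(E) = -4 + (-34 + E)*(E + 4*√2) (f(E) = -4 + (E + 4*√2)*(E - 34) = -4 + (E + 4*√2)*(-34 + E) = -4 + (-34 + E)*(E + 4*√2))
f(1632)/(-6876732) = (-4 + 1632² - 136*√2 - 34*1632 + 4*1632*√2)/(-6876732) = (-4 + 2663424 - 136*√2 - 55488 + 6528*√2)*(-1/6876732) = (2607932 + 6392*√2)*(-1/6876732) = -651983/1719183 - 1598*√2/1719183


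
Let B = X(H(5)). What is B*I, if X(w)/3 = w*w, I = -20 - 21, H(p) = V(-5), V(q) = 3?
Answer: -1107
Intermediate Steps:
H(p) = 3
I = -41
X(w) = 3*w² (X(w) = 3*(w*w) = 3*w²)
B = 27 (B = 3*3² = 3*9 = 27)
B*I = 27*(-41) = -1107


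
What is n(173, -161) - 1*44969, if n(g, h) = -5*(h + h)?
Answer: -43359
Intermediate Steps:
n(g, h) = -10*h
n(173, -161) - 1*44969 = -10*(-161) - 1*44969 = 1610 - 44969 = -43359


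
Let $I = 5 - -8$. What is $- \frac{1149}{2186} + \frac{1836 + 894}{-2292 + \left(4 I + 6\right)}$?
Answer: $- \frac{4267323}{2441762} \approx -1.7476$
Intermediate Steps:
$I = 13$ ($I = 5 + 8 = 13$)
$- \frac{1149}{2186} + \frac{1836 + 894}{-2292 + \left(4 I + 6\right)} = - \frac{1149}{2186} + \frac{1836 + 894}{-2292 + \left(4 \cdot 13 + 6\right)} = \left(-1149\right) \frac{1}{2186} + \frac{2730}{-2292 + \left(52 + 6\right)} = - \frac{1149}{2186} + \frac{2730}{-2292 + 58} = - \frac{1149}{2186} + \frac{2730}{-2234} = - \frac{1149}{2186} + 2730 \left(- \frac{1}{2234}\right) = - \frac{1149}{2186} - \frac{1365}{1117} = - \frac{4267323}{2441762}$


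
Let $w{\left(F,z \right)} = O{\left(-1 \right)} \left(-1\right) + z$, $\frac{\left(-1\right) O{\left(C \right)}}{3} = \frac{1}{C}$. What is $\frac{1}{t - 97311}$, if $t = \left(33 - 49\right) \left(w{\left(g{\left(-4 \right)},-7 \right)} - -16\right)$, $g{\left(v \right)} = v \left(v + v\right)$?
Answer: $- \frac{1}{97407} \approx -1.0266 \cdot 10^{-5}$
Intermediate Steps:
$g{\left(v \right)} = 2 v^{2}$ ($g{\left(v \right)} = v 2 v = 2 v^{2}$)
$O{\left(C \right)} = - \frac{3}{C}$
$w{\left(F,z \right)} = -3 + z$ ($w{\left(F,z \right)} = - \frac{3}{-1} \left(-1\right) + z = \left(-3\right) \left(-1\right) \left(-1\right) + z = 3 \left(-1\right) + z = -3 + z$)
$t = -96$ ($t = \left(33 - 49\right) \left(\left(-3 - 7\right) - -16\right) = - 16 \left(-10 + 16\right) = \left(-16\right) 6 = -96$)
$\frac{1}{t - 97311} = \frac{1}{-96 - 97311} = \frac{1}{-97407} = - \frac{1}{97407}$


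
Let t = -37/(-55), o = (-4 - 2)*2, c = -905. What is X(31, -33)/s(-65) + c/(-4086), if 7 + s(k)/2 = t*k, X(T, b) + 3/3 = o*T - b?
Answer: 452545/126666 ≈ 3.5727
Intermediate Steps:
o = -12 (o = -6*2 = -12)
X(T, b) = -1 - b - 12*T (X(T, b) = -1 + (-12*T - b) = -1 + (-b - 12*T) = -1 - b - 12*T)
t = 37/55 (t = -37*(-1/55) = 37/55 ≈ 0.67273)
s(k) = -14 + 74*k/55 (s(k) = -14 + 2*(37*k/55) = -14 + 74*k/55)
X(31, -33)/s(-65) + c/(-4086) = (-1 - 1*(-33) - 12*31)/(-14 + (74/55)*(-65)) - 905/(-4086) = (-1 + 33 - 372)/(-14 - 962/11) - 905*(-1/4086) = -340/(-1116/11) + 905/4086 = -340*(-11/1116) + 905/4086 = 935/279 + 905/4086 = 452545/126666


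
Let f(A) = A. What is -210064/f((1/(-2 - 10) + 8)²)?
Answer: -1592064/475 ≈ -3351.7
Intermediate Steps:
-210064/f((1/(-2 - 10) + 8)²) = -210064/(1/(-2 - 10) + 8)² = -210064/(1/(-12) + 8)² = -210064/(-1/12 + 8)² = -210064/((95/12)²) = -210064/9025/144 = -210064*144/9025 = -1592064/475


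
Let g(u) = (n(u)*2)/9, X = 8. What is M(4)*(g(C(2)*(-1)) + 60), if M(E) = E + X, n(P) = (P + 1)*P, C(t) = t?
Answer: 2176/3 ≈ 725.33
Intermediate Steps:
n(P) = P*(1 + P) (n(P) = (1 + P)*P = P*(1 + P))
g(u) = 2*u*(1 + u)/9 (g(u) = ((u*(1 + u))*2)/9 = (2*u*(1 + u))*(⅑) = 2*u*(1 + u)/9)
M(E) = 8 + E (M(E) = E + 8 = 8 + E)
M(4)*(g(C(2)*(-1)) + 60) = (8 + 4)*(2*(2*(-1))*(1 + 2*(-1))/9 + 60) = 12*((2/9)*(-2)*(1 - 2) + 60) = 12*((2/9)*(-2)*(-1) + 60) = 12*(4/9 + 60) = 12*(544/9) = 2176/3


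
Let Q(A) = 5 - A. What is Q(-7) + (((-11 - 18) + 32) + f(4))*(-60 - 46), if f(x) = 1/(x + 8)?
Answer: -1889/6 ≈ -314.83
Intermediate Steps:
f(x) = 1/(8 + x)
Q(-7) + (((-11 - 18) + 32) + f(4))*(-60 - 46) = (5 - 1*(-7)) + (((-11 - 18) + 32) + 1/(8 + 4))*(-60 - 46) = (5 + 7) + ((-29 + 32) + 1/12)*(-106) = 12 + (3 + 1/12)*(-106) = 12 + (37/12)*(-106) = 12 - 1961/6 = -1889/6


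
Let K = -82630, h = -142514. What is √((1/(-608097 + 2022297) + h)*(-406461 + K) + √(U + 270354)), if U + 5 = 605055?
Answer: √(1394019557665135968678 + 39999232800*√218851)/141420 ≈ 2.6401e+5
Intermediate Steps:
U = 605050 (U = -5 + 605055 = 605050)
√((1/(-608097 + 2022297) + h)*(-406461 + K) + √(U + 270354)) = √((1/(-608097 + 2022297) - 142514)*(-406461 - 82630) + √(605050 + 270354)) = √((1/1414200 - 142514)*(-489091) + √875404) = √((1/1414200 - 142514)*(-489091) + 2*√218851) = √(-201543298799/1414200*(-489091) + 2*√218851) = √(98573013552901709/1414200 + 2*√218851)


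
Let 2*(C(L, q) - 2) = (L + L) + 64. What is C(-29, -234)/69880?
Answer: 1/13976 ≈ 7.1551e-5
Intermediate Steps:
C(L, q) = 34 + L (C(L, q) = 2 + ((L + L) + 64)/2 = 2 + (2*L + 64)/2 = 2 + (64 + 2*L)/2 = 2 + (32 + L) = 34 + L)
C(-29, -234)/69880 = (34 - 29)/69880 = 5*(1/69880) = 1/13976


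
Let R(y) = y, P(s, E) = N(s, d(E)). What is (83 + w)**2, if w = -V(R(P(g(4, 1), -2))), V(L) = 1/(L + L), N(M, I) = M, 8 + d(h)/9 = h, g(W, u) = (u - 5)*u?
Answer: 442225/64 ≈ 6909.8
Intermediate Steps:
g(W, u) = u*(-5 + u) (g(W, u) = (-5 + u)*u = u*(-5 + u))
d(h) = -72 + 9*h
P(s, E) = s
V(L) = 1/(2*L)
w = 1/8 (w = -1/(2*(1*(-5 + 1))) = -1/(2*(1*(-4))) = -1/(2*(-4)) = -(-1)/(2*4) = -1*(-1/8) = 1/8 ≈ 0.12500)
(83 + w)**2 = (83 + 1/8)**2 = (665/8)**2 = 442225/64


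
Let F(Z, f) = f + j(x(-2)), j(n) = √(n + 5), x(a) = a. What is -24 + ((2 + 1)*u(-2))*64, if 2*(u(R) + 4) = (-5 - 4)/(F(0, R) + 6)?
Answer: -13752/13 + 864*√3/13 ≈ -942.73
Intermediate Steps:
j(n) = √(5 + n)
F(Z, f) = f + √3 (F(Z, f) = f + √(5 - 2) = f + √3)
u(R) = -4 - 9/(2*(6 + R + √3)) (u(R) = -4 + ((-5 - 4)/((R + √3) + 6))/2 = -4 + (-9/(6 + R + √3))/2 = -4 - 9/(2*(6 + R + √3)))
-24 + ((2 + 1)*u(-2))*64 = -24 + ((2 + 1)*((-57/2 - 4*(-2) - 4*√3)/(6 - 2 + √3)))*64 = -24 + (3*((-57/2 + 8 - 4*√3)/(4 + √3)))*64 = -24 + (3*((-41/2 - 4*√3)/(4 + √3)))*64 = -24 + (3*(-41/2 - 4*√3)/(4 + √3))*64 = -24 + 192*(-41/2 - 4*√3)/(4 + √3)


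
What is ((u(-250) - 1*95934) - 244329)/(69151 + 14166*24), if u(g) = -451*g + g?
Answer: -227763/409135 ≈ -0.55669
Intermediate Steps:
u(g) = -450*g
((u(-250) - 1*95934) - 244329)/(69151 + 14166*24) = ((-450*(-250) - 1*95934) - 244329)/(69151 + 14166*24) = ((112500 - 95934) - 244329)/(69151 + 339984) = (16566 - 244329)/409135 = -227763*1/409135 = -227763/409135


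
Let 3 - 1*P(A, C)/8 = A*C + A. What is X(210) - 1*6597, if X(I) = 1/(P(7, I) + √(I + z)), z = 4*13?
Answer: -458659735993/69525501 - √262/139051002 ≈ -6597.0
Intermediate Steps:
z = 52
P(A, C) = 24 - 8*A - 8*A*C (P(A, C) = 24 - 8*(A*C + A) = 24 - 8*(A + A*C) = 24 + (-8*A - 8*A*C) = 24 - 8*A - 8*A*C)
X(I) = 1/(-32 + √(52 + I) - 56*I) (X(I) = 1/((24 - 8*7 - 8*7*I) + √(I + 52)) = 1/((24 - 56 - 56*I) + √(52 + I)) = 1/((-32 - 56*I) + √(52 + I)) = 1/(-32 + √(52 + I) - 56*I))
X(210) - 1*6597 = -1/(32 - √(52 + 210) + 56*210) - 1*6597 = -1/(32 - √262 + 11760) - 6597 = -1/(11792 - √262) - 6597 = -6597 - 1/(11792 - √262)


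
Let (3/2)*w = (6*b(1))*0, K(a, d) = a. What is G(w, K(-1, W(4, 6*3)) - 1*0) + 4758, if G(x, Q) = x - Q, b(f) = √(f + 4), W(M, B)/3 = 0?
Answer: 4759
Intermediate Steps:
W(M, B) = 0 (W(M, B) = 3*0 = 0)
b(f) = √(4 + f)
w = 0 (w = 2*((6*√(4 + 1))*0)/3 = 2*((6*√5)*0)/3 = (⅔)*0 = 0)
G(w, K(-1, W(4, 6*3)) - 1*0) + 4758 = (0 - (-1 - 1*0)) + 4758 = (0 - (-1 + 0)) + 4758 = (0 - 1*(-1)) + 4758 = (0 + 1) + 4758 = 1 + 4758 = 4759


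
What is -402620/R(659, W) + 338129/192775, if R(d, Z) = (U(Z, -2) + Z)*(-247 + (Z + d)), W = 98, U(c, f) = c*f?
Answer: 429612536/43794975 ≈ 9.8096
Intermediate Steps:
R(d, Z) = -Z*(-247 + Z + d) (R(d, Z) = (Z*(-2) + Z)*(-247 + (Z + d)) = (-2*Z + Z)*(-247 + Z + d) = (-Z)*(-247 + Z + d) = -Z*(-247 + Z + d))
-402620/R(659, W) + 338129/192775 = -402620*1/(98*(247 - 1*98 - 1*659)) + 338129/192775 = -402620*1/(98*(247 - 98 - 659)) + 338129*(1/192775) = -402620/(98*(-510)) + 30739/17525 = -402620/(-49980) + 30739/17525 = -402620*(-1/49980) + 30739/17525 = 20131/2499 + 30739/17525 = 429612536/43794975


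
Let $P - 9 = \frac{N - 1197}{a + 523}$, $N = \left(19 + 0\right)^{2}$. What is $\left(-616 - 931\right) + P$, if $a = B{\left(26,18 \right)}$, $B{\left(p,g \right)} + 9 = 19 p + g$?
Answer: $- \frac{41548}{27} \approx -1538.8$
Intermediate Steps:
$B{\left(p,g \right)} = -9 + g + 19 p$ ($B{\left(p,g \right)} = -9 + \left(19 p + g\right) = -9 + \left(g + 19 p\right) = -9 + g + 19 p$)
$a = 503$ ($a = -9 + 18 + 19 \cdot 26 = -9 + 18 + 494 = 503$)
$N = 361$ ($N = 19^{2} = 361$)
$P = \frac{221}{27}$ ($P = 9 + \frac{361 - 1197}{503 + 523} = 9 - \frac{836}{1026} = 9 - \frac{22}{27} = \frac{221}{27} \approx 8.1852$)
$\left(-616 - 931\right) + P = \left(-616 - 931\right) + \frac{221}{27} = -1547 + \frac{221}{27} = - \frac{41548}{27}$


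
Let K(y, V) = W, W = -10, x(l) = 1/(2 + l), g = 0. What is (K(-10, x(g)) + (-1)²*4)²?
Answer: 36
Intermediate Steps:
K(y, V) = -10
(K(-10, x(g)) + (-1)²*4)² = (-10 + (-1)²*4)² = (-10 + 1*4)² = (-10 + 4)² = (-6)² = 36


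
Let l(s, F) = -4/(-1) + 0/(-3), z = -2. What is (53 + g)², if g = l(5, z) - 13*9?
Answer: 3600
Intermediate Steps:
l(s, F) = 4 (l(s, F) = -4*(-1) + 0*(-⅓) = 4 + 0 = 4)
g = -113 (g = 4 - 13*9 = 4 - 117 = -113)
(53 + g)² = (53 - 113)² = (-60)² = 3600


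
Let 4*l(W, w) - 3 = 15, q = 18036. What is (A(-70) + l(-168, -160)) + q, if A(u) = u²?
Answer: 45881/2 ≈ 22941.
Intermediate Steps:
l(W, w) = 9/2 (l(W, w) = ¾ + (¼)*15 = ¾ + 15/4 = 9/2)
(A(-70) + l(-168, -160)) + q = ((-70)² + 9/2) + 18036 = (4900 + 9/2) + 18036 = 9809/2 + 18036 = 45881/2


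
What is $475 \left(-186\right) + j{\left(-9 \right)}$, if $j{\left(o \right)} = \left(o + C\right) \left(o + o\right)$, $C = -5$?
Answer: $-88098$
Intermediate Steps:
$j{\left(o \right)} = 2 o \left(-5 + o\right)$ ($j{\left(o \right)} = \left(o - 5\right) \left(o + o\right) = \left(-5 + o\right) 2 o = 2 o \left(-5 + o\right)$)
$475 \left(-186\right) + j{\left(-9 \right)} = 475 \left(-186\right) + 2 \left(-9\right) \left(-5 - 9\right) = -88350 + 2 \left(-9\right) \left(-14\right) = -88350 + 252 = -88098$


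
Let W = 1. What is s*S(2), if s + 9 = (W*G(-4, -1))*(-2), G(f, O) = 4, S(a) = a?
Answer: -34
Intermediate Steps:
s = -17 (s = -9 + (1*4)*(-2) = -9 + 4*(-2) = -9 - 8 = -17)
s*S(2) = -17*2 = -34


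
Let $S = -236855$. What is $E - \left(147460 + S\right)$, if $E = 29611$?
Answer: $119006$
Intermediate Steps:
$E - \left(147460 + S\right) = 29611 - -89395 = 29611 + \left(-147460 + 236855\right) = 29611 + 89395 = 119006$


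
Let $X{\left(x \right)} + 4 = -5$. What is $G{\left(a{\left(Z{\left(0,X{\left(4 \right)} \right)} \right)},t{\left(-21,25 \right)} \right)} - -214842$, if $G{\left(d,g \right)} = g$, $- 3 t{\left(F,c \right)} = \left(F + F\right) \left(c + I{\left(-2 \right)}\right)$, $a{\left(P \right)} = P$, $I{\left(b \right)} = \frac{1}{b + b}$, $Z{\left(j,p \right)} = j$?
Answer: $\frac{430377}{2} \approx 2.1519 \cdot 10^{5}$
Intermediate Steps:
$X{\left(x \right)} = -9$ ($X{\left(x \right)} = -4 - 5 = -9$)
$I{\left(b \right)} = \frac{1}{2 b}$
$t{\left(F,c \right)} = - \frac{2 F \left(- \frac{1}{4} + c\right)}{3}$ ($t{\left(F,c \right)} = - \frac{\left(F + F\right) \left(c + \frac{1}{2 \left(-2\right)}\right)}{3} = - \frac{2 F \left(c + \frac{1}{2} \left(- \frac{1}{2}\right)\right)}{3} = - \frac{2 F \left(c - \frac{1}{4}\right)}{3} = - \frac{2 F \left(- \frac{1}{4} + c\right)}{3}$)
$G{\left(a{\left(Z{\left(0,X{\left(4 \right)} \right)} \right)},t{\left(-21,25 \right)} \right)} - -214842 = \frac{1}{6} \left(-21\right) \left(1 - 100\right) - -214842 = \frac{1}{6} \left(-21\right) \left(1 - 100\right) + 214842 = \frac{1}{6} \left(-21\right) \left(-99\right) + 214842 = \frac{693}{2} + 214842 = \frac{430377}{2}$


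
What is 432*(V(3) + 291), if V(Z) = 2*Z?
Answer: 128304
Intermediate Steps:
432*(V(3) + 291) = 432*(2*3 + 291) = 432*(6 + 291) = 432*297 = 128304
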